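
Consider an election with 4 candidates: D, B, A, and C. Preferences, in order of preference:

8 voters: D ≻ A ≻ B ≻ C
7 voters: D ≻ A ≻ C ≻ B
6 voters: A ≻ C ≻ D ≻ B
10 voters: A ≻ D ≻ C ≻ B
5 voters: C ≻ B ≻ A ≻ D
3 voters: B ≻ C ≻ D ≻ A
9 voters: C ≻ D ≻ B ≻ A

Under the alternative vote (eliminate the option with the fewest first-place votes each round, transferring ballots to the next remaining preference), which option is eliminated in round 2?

D

Round 1: D 15, B 3, A 16, C 14. Eliminate B.
Round 2: D 15, A 16, C 17. Eliminate D.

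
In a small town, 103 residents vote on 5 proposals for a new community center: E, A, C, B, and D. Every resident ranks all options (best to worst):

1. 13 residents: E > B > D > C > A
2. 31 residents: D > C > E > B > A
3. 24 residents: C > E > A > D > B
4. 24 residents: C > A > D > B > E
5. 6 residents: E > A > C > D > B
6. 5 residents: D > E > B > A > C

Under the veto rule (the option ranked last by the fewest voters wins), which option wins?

Last-place votes: E 24, A 44, C 5, B 30, D 0.
D is ranked last by the fewest voters, so D wins.

D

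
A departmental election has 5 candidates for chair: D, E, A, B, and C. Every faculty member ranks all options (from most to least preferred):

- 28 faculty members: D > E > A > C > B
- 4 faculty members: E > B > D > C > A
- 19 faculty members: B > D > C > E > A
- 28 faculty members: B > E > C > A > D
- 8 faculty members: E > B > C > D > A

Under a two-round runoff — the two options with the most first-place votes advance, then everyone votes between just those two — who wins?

B

Round 1 first-place votes: D 28, E 12, A 0, B 47, C 0.
B and D advance.
Runoff: B is preferred to D by 59 voters; D by 28.
B wins the runoff.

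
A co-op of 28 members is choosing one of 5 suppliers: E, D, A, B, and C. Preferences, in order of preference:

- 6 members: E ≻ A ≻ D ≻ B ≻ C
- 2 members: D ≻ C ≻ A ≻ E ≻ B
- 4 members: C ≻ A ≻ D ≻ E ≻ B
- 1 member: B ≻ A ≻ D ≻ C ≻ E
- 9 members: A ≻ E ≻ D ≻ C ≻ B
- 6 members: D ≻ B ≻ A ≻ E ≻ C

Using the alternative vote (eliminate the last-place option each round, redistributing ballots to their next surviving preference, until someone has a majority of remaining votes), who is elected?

A

Round 1: E 6, D 8, A 9, B 1, C 4. Eliminate B.
Round 2: E 6, D 8, A 10, C 4. Eliminate C.
Round 3: E 6, D 8, A 14. Eliminate E.
Round 4: D 8, A 20. A has a majority.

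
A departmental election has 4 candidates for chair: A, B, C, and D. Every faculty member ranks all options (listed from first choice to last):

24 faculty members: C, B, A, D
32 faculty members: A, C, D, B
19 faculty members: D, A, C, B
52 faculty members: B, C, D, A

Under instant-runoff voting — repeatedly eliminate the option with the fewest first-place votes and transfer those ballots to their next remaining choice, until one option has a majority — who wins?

B

Round 1: A 32, B 52, C 24, D 19. Eliminate D.
Round 2: A 51, B 52, C 24. Eliminate C.
Round 3: A 51, B 76. B has a majority.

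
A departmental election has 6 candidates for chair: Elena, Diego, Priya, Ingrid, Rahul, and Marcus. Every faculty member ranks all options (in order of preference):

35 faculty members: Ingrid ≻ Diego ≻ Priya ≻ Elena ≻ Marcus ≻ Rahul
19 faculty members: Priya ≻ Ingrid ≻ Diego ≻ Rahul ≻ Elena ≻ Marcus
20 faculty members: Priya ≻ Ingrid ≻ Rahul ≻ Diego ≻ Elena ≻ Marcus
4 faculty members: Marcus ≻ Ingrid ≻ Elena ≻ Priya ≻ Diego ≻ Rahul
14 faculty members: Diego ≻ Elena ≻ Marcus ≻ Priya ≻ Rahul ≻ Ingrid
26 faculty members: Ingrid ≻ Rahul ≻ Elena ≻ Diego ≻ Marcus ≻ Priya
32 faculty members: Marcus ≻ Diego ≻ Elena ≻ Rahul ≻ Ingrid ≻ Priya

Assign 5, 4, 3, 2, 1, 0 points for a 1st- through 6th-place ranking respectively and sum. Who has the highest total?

Ingrid

Elena: 35·2 + 19·1 + 20·1 + 4·3 + 14·4 + 26·3 + 32·3 = 351
Diego: 35·4 + 19·3 + 20·2 + 4·1 + 14·5 + 26·2 + 32·4 = 491
Priya: 35·3 + 19·5 + 20·5 + 4·2 + 14·2 + 26·0 + 32·0 = 336
Ingrid: 35·5 + 19·4 + 20·4 + 4·4 + 14·0 + 26·5 + 32·1 = 509
Rahul: 35·0 + 19·2 + 20·3 + 4·0 + 14·1 + 26·4 + 32·2 = 280
Marcus: 35·1 + 19·0 + 20·0 + 4·5 + 14·3 + 26·1 + 32·5 = 283
Ingrid has the highest Borda score (509).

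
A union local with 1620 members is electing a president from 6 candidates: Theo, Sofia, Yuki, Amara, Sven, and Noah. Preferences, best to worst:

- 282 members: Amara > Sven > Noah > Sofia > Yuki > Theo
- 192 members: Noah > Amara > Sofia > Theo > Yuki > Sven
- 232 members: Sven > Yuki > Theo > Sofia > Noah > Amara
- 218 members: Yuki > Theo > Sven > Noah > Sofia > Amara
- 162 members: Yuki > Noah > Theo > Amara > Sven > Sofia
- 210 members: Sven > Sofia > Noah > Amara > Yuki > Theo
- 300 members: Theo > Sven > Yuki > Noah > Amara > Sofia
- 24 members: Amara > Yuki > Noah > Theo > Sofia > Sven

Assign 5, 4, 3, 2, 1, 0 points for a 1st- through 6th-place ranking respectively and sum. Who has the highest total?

Theo: 282·0 + 192·2 + 232·3 + 218·4 + 162·3 + 210·0 + 300·5 + 24·2 = 3986
Sofia: 282·2 + 192·3 + 232·2 + 218·1 + 162·0 + 210·4 + 300·0 + 24·1 = 2686
Yuki: 282·1 + 192·1 + 232·4 + 218·5 + 162·5 + 210·1 + 300·3 + 24·4 = 4508
Amara: 282·5 + 192·4 + 232·0 + 218·0 + 162·2 + 210·2 + 300·1 + 24·5 = 3342
Sven: 282·4 + 192·0 + 232·5 + 218·3 + 162·1 + 210·5 + 300·4 + 24·0 = 5354
Noah: 282·3 + 192·5 + 232·1 + 218·2 + 162·4 + 210·3 + 300·2 + 24·3 = 4424
Sven has the highest Borda score (5354).

Sven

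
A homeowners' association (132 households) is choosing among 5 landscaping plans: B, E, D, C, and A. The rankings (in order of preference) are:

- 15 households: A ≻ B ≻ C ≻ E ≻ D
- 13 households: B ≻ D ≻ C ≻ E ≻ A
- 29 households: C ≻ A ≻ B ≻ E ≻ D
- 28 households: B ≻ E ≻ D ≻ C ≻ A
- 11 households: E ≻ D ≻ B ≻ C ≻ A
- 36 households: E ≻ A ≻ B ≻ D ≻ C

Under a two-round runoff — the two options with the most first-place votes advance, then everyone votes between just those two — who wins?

B

Round 1 first-place votes: B 41, E 47, D 0, C 29, A 15.
E and B advance.
Runoff: E is preferred to B by 47 voters; B by 85.
B wins the runoff.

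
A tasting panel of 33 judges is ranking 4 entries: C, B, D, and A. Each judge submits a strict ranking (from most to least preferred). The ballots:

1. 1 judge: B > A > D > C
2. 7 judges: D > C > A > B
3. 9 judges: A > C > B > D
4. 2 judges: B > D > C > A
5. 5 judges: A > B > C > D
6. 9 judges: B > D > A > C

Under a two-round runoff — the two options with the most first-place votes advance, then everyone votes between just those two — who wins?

Round 1 first-place votes: C 0, B 12, D 7, A 14.
A and B advance.
Runoff: A is preferred to B by 21 voters; B by 12.
A wins the runoff.

A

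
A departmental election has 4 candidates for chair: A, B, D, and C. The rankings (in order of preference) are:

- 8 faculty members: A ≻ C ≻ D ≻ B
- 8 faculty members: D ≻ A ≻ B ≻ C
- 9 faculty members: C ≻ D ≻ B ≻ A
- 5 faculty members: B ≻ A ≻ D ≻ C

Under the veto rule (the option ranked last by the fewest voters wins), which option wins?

D

Last-place votes: A 9, B 8, D 0, C 13.
D is ranked last by the fewest voters, so D wins.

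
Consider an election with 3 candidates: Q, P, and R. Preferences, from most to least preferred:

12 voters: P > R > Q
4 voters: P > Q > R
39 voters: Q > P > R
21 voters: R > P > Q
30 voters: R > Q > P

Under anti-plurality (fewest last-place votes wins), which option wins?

P

Last-place votes: Q 33, P 30, R 43.
P is ranked last by the fewest voters, so P wins.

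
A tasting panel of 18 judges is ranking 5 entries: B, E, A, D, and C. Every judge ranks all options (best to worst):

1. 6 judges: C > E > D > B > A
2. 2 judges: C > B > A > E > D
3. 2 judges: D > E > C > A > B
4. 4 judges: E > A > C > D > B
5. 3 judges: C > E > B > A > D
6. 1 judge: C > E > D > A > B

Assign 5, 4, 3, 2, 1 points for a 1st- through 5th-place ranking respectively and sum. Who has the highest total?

C

B: 6·2 + 2·4 + 2·1 + 4·1 + 3·3 + 1·1 = 36
E: 6·4 + 2·2 + 2·4 + 4·5 + 3·4 + 1·4 = 72
A: 6·1 + 2·3 + 2·2 + 4·4 + 3·2 + 1·2 = 40
D: 6·3 + 2·1 + 2·5 + 4·2 + 3·1 + 1·3 = 44
C: 6·5 + 2·5 + 2·3 + 4·3 + 3·5 + 1·5 = 78
C has the highest Borda score (78).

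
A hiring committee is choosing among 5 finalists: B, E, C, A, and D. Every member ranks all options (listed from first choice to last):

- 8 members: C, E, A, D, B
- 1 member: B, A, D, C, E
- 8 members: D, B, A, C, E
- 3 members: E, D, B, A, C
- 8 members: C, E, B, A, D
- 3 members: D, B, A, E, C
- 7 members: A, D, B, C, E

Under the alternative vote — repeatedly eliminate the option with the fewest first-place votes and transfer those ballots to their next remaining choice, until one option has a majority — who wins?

D

Round 1: B 1, E 3, C 16, A 7, D 11. Eliminate B.
Round 2: E 3, C 16, A 8, D 11. Eliminate E.
Round 3: C 16, A 8, D 14. Eliminate A.
Round 4: C 16, D 22. D has a majority.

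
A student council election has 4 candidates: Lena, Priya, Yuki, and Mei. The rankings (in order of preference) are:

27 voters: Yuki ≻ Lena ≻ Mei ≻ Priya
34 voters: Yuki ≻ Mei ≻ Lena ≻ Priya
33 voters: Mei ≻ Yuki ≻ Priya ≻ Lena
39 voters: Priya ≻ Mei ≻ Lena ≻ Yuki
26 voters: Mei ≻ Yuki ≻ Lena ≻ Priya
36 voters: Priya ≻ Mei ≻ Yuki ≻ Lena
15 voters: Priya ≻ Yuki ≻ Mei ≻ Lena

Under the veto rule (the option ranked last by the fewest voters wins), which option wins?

Last-place votes: Lena 84, Priya 87, Yuki 39, Mei 0.
Mei is ranked last by the fewest voters, so Mei wins.

Mei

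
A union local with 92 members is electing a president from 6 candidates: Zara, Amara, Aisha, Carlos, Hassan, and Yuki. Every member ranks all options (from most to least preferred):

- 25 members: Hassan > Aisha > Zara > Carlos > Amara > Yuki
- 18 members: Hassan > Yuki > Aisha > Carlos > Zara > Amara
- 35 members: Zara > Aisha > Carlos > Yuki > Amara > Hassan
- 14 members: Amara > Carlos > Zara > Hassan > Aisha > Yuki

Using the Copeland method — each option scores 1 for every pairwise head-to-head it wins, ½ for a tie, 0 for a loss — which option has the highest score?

Zara: beats Amara, Aisha, Carlos, Hassan, and Yuki → score 5.
Amara: beats Hassan; loses to Zara, Aisha, Carlos, and Yuki → score 1.
Aisha: beats Amara, Carlos, and Yuki; loses to Zara and Hassan → score 3.
Carlos: beats Amara, Hassan, and Yuki; loses to Zara and Aisha → score 3.
Hassan: beats Aisha and Yuki; loses to Zara, Amara, and Carlos → score 2.
Yuki: beats Amara; loses to Zara, Aisha, Carlos, and Hassan → score 1.
Zara has the best pairwise record.

Zara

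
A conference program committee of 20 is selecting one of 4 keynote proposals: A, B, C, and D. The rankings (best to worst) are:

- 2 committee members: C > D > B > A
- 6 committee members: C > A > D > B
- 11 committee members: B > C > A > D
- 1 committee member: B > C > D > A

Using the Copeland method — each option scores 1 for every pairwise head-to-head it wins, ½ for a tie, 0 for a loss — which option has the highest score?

B

A: beats D; loses to B and C → score 1.
B: beats A, C, and D → score 3.
C: beats A and D; loses to B → score 2.
D: loses to A, B, and C → score 0.
B has the best pairwise record.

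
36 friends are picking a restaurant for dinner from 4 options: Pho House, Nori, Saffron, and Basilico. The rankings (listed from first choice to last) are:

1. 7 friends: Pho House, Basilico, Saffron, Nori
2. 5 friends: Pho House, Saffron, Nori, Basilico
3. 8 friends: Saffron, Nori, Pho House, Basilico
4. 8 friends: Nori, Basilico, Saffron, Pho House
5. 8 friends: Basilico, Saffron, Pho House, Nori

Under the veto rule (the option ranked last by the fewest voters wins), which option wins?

Last-place votes: Pho House 8, Nori 15, Saffron 0, Basilico 13.
Saffron is ranked last by the fewest voters, so Saffron wins.

Saffron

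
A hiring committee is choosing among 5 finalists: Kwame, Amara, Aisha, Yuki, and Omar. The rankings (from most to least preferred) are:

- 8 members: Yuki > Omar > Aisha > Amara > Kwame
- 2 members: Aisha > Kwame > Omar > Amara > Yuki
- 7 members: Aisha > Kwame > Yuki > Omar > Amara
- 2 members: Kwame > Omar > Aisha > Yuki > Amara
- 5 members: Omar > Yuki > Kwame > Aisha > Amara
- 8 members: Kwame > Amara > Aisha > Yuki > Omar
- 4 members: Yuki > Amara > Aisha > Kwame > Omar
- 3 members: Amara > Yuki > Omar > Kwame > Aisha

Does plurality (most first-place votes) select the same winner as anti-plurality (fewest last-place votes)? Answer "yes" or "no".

Plurality — first-place votes: Kwame 10, Amara 3, Aisha 9, Yuki 12, Omar 5. Winner: Yuki.
Anti-plurality — last-place votes: Kwame 8, Amara 14, Aisha 3, Yuki 2, Omar 12. Winner: Yuki.
The two methods agree.

yes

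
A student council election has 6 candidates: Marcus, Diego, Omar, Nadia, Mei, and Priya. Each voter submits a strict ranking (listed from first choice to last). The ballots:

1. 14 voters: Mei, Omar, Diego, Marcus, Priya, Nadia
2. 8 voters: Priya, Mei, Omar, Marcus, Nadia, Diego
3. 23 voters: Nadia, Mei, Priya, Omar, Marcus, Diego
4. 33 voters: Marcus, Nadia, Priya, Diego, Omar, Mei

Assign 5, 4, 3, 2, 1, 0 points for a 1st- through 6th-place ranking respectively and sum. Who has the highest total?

Marcus: 14·2 + 8·2 + 23·1 + 33·5 = 232
Diego: 14·3 + 8·0 + 23·0 + 33·2 = 108
Omar: 14·4 + 8·3 + 23·2 + 33·1 = 159
Nadia: 14·0 + 8·1 + 23·5 + 33·4 = 255
Mei: 14·5 + 8·4 + 23·4 + 33·0 = 194
Priya: 14·1 + 8·5 + 23·3 + 33·3 = 222
Nadia has the highest Borda score (255).

Nadia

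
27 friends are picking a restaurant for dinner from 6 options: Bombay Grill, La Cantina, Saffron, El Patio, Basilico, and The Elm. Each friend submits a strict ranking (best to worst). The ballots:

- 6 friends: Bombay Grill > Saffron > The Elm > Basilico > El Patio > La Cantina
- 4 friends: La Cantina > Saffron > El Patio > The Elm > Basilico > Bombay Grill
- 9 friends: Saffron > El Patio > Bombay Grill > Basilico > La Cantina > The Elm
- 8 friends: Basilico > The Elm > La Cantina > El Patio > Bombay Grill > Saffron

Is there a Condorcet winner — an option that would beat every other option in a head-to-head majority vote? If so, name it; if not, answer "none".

Checking pairwise contests:
El Patio beats Bombay Grill 21–6.
Bombay Grill beats La Cantina 15–12.
Bombay Grill beats Saffron 14–13.
Saffron beats El Patio 19–8.
Bombay Grill beats Basilico 15–12.
Bombay Grill beats The Elm 15–12.
Every option loses at least one head-to-head, so there is no Condorcet winner.

none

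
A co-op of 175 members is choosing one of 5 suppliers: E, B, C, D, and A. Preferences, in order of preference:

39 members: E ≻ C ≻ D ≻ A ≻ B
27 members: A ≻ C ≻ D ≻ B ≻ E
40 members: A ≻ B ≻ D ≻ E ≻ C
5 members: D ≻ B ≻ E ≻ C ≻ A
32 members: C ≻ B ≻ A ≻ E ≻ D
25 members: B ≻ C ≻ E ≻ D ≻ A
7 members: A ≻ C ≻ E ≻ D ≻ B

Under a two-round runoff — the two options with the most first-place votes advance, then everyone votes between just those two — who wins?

A

Round 1 first-place votes: E 39, B 25, C 32, D 5, A 74.
A and E advance.
Runoff: A is preferred to E by 106 voters; E by 69.
A wins the runoff.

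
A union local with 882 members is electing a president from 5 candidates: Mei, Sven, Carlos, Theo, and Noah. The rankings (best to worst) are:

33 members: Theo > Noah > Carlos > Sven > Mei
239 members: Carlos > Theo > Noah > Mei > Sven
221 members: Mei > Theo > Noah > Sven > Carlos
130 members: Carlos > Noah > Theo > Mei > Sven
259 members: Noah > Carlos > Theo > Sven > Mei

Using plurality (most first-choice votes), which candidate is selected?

First-place votes: Mei 221, Sven 0, Carlos 369, Theo 33, Noah 259.
Carlos has the most first-place votes.

Carlos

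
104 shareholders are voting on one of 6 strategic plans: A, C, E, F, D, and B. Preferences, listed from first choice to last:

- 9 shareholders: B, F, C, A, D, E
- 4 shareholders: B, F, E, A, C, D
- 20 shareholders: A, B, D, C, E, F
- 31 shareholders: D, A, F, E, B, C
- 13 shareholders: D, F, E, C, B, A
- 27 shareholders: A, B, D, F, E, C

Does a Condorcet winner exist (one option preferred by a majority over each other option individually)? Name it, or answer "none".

A

A vs C: 82–22 for A.
A vs E: 87–17 for A.
A vs F: 78–26 for A.
A vs D: 60–44 for A.
A vs B: 78–26 for A.
A beats every other option head-to-head.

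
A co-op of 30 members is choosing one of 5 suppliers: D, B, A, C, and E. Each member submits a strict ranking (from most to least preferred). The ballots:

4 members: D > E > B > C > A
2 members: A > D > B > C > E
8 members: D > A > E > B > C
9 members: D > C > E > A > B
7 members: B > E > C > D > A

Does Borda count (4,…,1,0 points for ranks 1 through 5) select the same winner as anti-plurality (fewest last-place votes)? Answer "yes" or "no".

Borda — scores: D 97, B 48, A 41, C 47, E 67. Winner: D.
Anti-plurality — last-place votes: D 0, B 9, A 11, C 8, E 2. Winner: D.
The two methods agree.

yes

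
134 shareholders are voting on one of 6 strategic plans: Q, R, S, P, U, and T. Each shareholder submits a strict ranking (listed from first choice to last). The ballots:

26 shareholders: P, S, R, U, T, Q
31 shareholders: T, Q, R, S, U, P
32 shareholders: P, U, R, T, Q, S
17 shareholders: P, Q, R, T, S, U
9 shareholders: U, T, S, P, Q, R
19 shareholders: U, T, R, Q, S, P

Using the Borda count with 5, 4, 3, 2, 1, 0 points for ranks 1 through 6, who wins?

Q: 26·0 + 31·4 + 32·1 + 17·4 + 9·1 + 19·2 = 271
R: 26·3 + 31·3 + 32·3 + 17·3 + 9·0 + 19·3 = 375
S: 26·4 + 31·2 + 32·0 + 17·1 + 9·3 + 19·1 = 229
P: 26·5 + 31·0 + 32·5 + 17·5 + 9·2 + 19·0 = 393
U: 26·2 + 31·1 + 32·4 + 17·0 + 9·5 + 19·5 = 351
T: 26·1 + 31·5 + 32·2 + 17·2 + 9·4 + 19·4 = 391
P has the highest Borda score (393).

P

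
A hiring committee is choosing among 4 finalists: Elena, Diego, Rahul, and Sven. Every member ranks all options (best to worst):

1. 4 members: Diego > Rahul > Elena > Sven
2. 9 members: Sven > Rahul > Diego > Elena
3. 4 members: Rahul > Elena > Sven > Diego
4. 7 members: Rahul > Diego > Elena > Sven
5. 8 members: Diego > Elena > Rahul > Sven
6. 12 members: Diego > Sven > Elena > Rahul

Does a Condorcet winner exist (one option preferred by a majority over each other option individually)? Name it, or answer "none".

Diego

Diego vs Elena: 40–4 for Diego.
Diego vs Rahul: 24–20 for Diego.
Diego vs Sven: 31–13 for Diego.
Diego beats every other option head-to-head.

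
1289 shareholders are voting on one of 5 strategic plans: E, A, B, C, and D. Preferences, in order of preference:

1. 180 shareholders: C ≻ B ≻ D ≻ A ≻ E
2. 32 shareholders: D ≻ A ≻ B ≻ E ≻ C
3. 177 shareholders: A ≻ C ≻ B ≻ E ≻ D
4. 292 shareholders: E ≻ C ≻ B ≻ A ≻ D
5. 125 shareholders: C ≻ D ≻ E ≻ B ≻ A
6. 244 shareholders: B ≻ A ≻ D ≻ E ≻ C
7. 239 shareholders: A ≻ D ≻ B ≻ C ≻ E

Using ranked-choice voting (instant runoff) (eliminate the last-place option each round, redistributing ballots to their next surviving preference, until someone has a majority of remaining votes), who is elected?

Round 1: E 292, A 416, B 244, C 305, D 32. Eliminate D.
Round 2: E 292, A 448, B 244, C 305. Eliminate B.
Round 3: E 292, A 692, C 305. A has a majority.

A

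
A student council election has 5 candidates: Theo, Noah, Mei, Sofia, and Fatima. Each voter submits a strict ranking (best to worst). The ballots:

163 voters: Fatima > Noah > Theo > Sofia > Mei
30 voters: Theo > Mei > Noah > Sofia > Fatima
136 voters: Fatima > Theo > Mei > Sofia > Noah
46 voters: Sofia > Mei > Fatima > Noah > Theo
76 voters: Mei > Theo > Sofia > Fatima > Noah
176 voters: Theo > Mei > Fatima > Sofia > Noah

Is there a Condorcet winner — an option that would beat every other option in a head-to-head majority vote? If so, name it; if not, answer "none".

none

Checking pairwise contests:
Fatima beats Theo 345–282.
Theo beats Noah 418–209.
Theo beats Mei 505–122.
Theo beats Sofia 581–46.
Mei beats Fatima 328–299.
Every option loses at least one head-to-head, so there is no Condorcet winner.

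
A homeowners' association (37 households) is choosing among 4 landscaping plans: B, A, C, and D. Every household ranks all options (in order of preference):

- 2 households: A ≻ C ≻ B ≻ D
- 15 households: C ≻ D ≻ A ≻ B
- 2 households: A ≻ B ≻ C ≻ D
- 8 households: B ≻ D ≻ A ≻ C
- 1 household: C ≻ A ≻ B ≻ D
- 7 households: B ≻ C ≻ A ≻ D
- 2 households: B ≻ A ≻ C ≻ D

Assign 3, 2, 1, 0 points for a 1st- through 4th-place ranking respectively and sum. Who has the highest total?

B: 2·1 + 15·0 + 2·2 + 8·3 + 1·1 + 7·3 + 2·3 = 58
A: 2·3 + 15·1 + 2·3 + 8·1 + 1·2 + 7·1 + 2·2 = 48
C: 2·2 + 15·3 + 2·1 + 8·0 + 1·3 + 7·2 + 2·1 = 70
D: 2·0 + 15·2 + 2·0 + 8·2 + 1·0 + 7·0 + 2·0 = 46
C has the highest Borda score (70).

C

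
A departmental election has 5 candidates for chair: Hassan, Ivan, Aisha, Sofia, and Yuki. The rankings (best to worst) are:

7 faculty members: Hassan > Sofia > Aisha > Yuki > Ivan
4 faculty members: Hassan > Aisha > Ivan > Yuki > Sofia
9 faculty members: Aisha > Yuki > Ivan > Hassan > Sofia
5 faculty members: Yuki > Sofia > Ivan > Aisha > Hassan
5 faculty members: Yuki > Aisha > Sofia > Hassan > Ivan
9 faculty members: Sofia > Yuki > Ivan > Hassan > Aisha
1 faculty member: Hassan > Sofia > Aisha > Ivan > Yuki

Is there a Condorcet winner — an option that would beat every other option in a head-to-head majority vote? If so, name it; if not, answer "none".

Checking pairwise contests:
Ivan beats Hassan 23–17.
Aisha beats Ivan 26–14.
Hassan beats Aisha 21–19.
Hassan beats Sofia 21–19.
Aisha beats Yuki 21–19.
Every option loses at least one head-to-head, so there is no Condorcet winner.

none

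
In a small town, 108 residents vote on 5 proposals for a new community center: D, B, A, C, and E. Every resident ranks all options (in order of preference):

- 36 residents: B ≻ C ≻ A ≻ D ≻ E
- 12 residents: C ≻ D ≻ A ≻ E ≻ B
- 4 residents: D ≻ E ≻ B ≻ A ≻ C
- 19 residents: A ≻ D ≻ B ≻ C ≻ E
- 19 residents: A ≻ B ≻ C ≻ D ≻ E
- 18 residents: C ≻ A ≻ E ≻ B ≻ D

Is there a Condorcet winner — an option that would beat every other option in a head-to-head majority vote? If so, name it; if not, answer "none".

Checking pairwise contests:
B beats D 73–35.
A beats B 68–40.
C beats A 66–42.
B beats C 78–30.
D beats E 90–18.
Every option loses at least one head-to-head, so there is no Condorcet winner.

none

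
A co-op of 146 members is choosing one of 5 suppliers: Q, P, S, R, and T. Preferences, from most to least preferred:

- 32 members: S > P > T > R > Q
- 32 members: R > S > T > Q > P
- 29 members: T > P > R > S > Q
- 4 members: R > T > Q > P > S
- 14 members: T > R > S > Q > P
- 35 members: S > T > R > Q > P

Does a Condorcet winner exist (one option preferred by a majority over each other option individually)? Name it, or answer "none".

Checking pairwise contests:
S beats Q 142–4.
Q beats P 85–61.
R beats S 79–67.
T beats R 110–36.
S beats T 99–47.
Every option loses at least one head-to-head, so there is no Condorcet winner.

none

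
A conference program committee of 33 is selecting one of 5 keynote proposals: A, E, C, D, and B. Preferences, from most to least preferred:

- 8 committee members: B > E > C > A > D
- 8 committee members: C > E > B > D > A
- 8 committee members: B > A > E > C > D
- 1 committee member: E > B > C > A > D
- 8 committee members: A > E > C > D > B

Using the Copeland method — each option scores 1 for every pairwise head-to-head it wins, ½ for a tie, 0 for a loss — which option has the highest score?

A: beats D; loses to E, C, and B → score 1.
E: beats A, C, D, and B → score 4.
C: beats A and D; loses to E and B → score 2.
D: loses to A, E, C, and B → score 0.
B: beats A, C, and D; loses to E → score 3.
E has the best pairwise record.

E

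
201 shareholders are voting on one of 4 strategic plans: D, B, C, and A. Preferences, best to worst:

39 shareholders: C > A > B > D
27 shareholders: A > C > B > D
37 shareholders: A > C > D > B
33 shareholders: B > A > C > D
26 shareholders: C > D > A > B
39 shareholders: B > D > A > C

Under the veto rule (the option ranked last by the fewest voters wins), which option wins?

A

Last-place votes: D 99, B 63, C 39, A 0.
A is ranked last by the fewest voters, so A wins.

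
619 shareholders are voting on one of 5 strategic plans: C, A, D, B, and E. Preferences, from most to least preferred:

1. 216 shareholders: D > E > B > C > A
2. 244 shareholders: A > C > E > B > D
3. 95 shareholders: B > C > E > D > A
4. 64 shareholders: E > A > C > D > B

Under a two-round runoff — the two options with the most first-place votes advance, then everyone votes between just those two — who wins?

D

Round 1 first-place votes: C 0, A 244, D 216, B 95, E 64.
A and D advance.
Runoff: A is preferred to D by 308 voters; D by 311.
D wins the runoff.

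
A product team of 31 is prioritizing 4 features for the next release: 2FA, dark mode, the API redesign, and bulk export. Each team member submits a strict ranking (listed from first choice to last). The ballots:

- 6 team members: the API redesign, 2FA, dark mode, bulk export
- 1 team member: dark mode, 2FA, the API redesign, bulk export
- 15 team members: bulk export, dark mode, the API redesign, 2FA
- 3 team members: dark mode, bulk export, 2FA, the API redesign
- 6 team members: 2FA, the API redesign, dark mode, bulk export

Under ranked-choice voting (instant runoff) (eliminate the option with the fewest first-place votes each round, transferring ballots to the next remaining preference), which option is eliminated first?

dark mode

Round 1: 2FA 6, dark mode 4, the API redesign 6, bulk export 15. Eliminate dark mode.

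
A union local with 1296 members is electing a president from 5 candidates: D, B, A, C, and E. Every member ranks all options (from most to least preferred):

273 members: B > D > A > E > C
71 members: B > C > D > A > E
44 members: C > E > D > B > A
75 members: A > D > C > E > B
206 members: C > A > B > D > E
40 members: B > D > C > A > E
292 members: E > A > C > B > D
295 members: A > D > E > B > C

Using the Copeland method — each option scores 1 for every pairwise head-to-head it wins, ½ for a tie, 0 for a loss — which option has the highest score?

D: beats C and E; loses to B and A → score 2.
B: beats D and C; loses to A and E → score 2.
A: beats D, B, C, and E → score 4.
C: loses to D, B, A, and E → score 0.
E: beats B and C; loses to D and A → score 2.
A has the best pairwise record.

A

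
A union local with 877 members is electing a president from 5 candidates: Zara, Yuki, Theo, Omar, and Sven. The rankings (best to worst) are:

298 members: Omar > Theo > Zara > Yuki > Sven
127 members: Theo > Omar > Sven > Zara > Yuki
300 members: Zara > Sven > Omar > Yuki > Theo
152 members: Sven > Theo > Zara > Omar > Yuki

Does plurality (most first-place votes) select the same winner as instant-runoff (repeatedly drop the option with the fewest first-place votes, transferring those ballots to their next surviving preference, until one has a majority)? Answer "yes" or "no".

yes

Plurality — first-place votes: Zara 300, Yuki 0, Theo 127, Omar 298, Sven 152. Winner: Zara.
Instant-runoff — R1 Zara 300, Yuki 0, Theo 127, Omar 298, Sven 152 (Yuki out); R2 Zara 300, Theo 127, Omar 298, Sven 152 (Theo out); R3 Zara 300, Omar 425, Sven 152 (Sven out); R4 Zara 452, Omar 425 (Zara winner). Winner: Zara.
The two methods agree.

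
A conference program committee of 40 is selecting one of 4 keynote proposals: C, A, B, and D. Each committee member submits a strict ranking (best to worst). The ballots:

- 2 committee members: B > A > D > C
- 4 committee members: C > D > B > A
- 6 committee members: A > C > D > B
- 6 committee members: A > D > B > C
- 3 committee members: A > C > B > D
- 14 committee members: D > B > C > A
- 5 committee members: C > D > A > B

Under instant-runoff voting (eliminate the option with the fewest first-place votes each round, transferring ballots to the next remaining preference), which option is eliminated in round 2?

Round 1: C 9, A 15, B 2, D 14. Eliminate B.
Round 2: C 9, A 17, D 14. Eliminate C.

C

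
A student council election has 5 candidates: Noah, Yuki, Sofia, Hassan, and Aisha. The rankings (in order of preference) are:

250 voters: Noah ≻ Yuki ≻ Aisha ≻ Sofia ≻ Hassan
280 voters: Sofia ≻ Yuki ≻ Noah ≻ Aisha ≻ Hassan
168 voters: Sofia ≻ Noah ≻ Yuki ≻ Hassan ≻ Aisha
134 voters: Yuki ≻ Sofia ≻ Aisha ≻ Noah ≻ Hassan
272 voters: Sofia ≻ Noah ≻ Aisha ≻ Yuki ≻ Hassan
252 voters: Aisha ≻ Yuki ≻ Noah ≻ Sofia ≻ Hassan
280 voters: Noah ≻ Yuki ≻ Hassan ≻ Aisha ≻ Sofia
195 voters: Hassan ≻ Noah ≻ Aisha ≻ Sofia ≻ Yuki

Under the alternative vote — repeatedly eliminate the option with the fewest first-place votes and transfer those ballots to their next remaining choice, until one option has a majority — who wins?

Noah

Round 1: Noah 530, Yuki 134, Sofia 720, Hassan 195, Aisha 252. Eliminate Yuki.
Round 2: Noah 530, Sofia 854, Hassan 195, Aisha 252. Eliminate Hassan.
Round 3: Noah 725, Sofia 854, Aisha 252. Eliminate Aisha.
Round 4: Noah 977, Sofia 854. Noah has a majority.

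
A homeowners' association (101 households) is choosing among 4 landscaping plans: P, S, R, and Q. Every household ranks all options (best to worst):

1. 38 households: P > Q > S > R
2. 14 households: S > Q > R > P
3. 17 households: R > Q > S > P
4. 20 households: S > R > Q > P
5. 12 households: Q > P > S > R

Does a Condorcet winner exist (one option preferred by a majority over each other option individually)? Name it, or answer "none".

Q

Q vs P: 63–38 for Q.
Q vs S: 67–34 for Q.
Q vs R: 64–37 for Q.
Q beats every other option head-to-head.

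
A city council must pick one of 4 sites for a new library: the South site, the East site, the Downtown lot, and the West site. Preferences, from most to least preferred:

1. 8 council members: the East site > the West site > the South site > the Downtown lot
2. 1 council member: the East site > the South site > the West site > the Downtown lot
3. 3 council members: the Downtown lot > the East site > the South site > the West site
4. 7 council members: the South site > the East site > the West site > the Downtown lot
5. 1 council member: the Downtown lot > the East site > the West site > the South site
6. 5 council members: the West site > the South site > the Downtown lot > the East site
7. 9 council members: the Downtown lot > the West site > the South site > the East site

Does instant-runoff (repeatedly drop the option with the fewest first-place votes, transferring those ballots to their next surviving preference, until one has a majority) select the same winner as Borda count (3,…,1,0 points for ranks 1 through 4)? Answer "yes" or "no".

no

Instant-runoff — R1 the South site 7, the East site 9, the Downtown lot 13, the West site 5 (the West site out); R2 the South site 12, the East site 9, the Downtown lot 13 (the East site out); R3 the South site 21, the Downtown lot 13 (the South site winner). Winner: the South site.
Borda — scores: the South site 53, the East site 49, the Downtown lot 44, the West site 58. Winner: the West site.
The two methods disagree.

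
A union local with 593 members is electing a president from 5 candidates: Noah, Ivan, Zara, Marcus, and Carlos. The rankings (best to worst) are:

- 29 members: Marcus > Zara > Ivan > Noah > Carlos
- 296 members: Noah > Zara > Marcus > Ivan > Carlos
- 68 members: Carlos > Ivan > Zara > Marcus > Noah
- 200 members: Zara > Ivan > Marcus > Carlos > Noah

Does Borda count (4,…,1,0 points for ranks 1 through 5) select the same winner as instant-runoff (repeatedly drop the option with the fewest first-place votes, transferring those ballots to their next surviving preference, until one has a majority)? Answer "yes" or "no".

Borda — scores: Noah 1213, Ivan 1158, Zara 1911, Marcus 1176, Carlos 472. Winner: Zara.
Instant-runoff — R1 Noah 296, Ivan 0, Zara 200, Marcus 29, Carlos 68 (Ivan out); R2 Noah 296, Zara 200, Marcus 29, Carlos 68 (Marcus out); R3 Noah 296, Zara 229, Carlos 68 (Carlos out); R4 Noah 296, Zara 297 (Zara winner). Winner: Zara.
The two methods agree.

yes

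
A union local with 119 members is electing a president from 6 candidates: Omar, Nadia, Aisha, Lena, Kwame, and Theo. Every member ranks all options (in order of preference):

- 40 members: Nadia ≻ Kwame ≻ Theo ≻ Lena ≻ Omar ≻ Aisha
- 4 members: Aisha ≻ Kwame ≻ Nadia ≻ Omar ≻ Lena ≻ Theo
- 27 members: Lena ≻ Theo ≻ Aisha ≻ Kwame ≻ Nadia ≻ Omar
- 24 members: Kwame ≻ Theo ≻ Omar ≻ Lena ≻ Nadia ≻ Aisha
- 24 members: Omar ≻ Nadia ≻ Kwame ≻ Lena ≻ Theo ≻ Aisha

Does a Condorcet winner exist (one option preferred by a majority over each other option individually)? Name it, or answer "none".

Nadia

Nadia vs Omar: 71–48 for Nadia.
Nadia vs Aisha: 88–31 for Nadia.
Nadia vs Lena: 68–51 for Nadia.
Nadia vs Kwame: 64–55 for Nadia.
Nadia vs Theo: 68–51 for Nadia.
Nadia beats every other option head-to-head.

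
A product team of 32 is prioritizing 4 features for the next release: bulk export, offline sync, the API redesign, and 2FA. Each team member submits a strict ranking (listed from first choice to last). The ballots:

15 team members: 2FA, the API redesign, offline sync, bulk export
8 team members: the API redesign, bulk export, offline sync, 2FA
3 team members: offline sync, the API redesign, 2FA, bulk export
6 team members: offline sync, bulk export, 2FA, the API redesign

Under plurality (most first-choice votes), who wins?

2FA

First-place votes: bulk export 0, offline sync 9, the API redesign 8, 2FA 15.
2FA has the most first-place votes.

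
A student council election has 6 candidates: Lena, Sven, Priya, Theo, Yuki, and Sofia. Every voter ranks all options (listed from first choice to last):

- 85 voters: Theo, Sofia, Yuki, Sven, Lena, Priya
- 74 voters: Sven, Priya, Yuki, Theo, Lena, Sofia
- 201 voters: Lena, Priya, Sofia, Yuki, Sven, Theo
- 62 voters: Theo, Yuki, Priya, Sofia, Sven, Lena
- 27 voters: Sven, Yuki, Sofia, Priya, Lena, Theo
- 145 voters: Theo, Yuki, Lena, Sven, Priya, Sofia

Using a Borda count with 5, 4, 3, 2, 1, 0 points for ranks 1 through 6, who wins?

Lena: 85·1 + 74·1 + 201·5 + 62·0 + 27·1 + 145·3 = 1626
Sven: 85·2 + 74·5 + 201·1 + 62·1 + 27·5 + 145·2 = 1228
Priya: 85·0 + 74·4 + 201·4 + 62·3 + 27·2 + 145·1 = 1485
Theo: 85·5 + 74·2 + 201·0 + 62·5 + 27·0 + 145·5 = 1608
Yuki: 85·3 + 74·3 + 201·2 + 62·4 + 27·4 + 145·4 = 1815
Sofia: 85·4 + 74·0 + 201·3 + 62·2 + 27·3 + 145·0 = 1148
Yuki has the highest Borda score (1815).

Yuki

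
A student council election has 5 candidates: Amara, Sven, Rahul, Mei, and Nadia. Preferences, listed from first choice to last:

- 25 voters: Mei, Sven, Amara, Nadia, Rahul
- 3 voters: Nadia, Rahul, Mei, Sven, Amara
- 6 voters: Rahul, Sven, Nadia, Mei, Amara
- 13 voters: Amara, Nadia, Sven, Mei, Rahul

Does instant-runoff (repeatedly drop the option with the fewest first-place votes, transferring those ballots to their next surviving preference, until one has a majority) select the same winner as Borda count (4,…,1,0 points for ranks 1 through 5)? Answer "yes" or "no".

yes

Instant-runoff — R1 Amara 13, Sven 0, Rahul 6, Mei 25, Nadia 3 (Mei winner). Winner: Mei.
Borda — scores: Amara 102, Sven 122, Rahul 33, Mei 125, Nadia 88. Winner: Mei.
The two methods agree.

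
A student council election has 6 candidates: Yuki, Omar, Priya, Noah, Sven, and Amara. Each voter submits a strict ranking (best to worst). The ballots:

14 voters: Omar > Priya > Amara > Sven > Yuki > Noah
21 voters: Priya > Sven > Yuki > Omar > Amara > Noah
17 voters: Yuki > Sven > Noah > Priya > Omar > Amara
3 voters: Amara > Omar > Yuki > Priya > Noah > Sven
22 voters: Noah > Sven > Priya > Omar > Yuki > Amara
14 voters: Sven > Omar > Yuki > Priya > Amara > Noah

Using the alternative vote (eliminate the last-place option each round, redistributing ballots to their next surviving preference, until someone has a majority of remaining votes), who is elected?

Round 1: Yuki 17, Omar 14, Priya 21, Noah 22, Sven 14, Amara 3. Eliminate Amara.
Round 2: Yuki 17, Omar 17, Priya 21, Noah 22, Sven 14. Eliminate Sven.
Round 3: Yuki 17, Omar 31, Priya 21, Noah 22. Eliminate Yuki.
Round 4: Omar 31, Priya 21, Noah 39. Eliminate Priya.
Round 5: Omar 52, Noah 39. Omar has a majority.

Omar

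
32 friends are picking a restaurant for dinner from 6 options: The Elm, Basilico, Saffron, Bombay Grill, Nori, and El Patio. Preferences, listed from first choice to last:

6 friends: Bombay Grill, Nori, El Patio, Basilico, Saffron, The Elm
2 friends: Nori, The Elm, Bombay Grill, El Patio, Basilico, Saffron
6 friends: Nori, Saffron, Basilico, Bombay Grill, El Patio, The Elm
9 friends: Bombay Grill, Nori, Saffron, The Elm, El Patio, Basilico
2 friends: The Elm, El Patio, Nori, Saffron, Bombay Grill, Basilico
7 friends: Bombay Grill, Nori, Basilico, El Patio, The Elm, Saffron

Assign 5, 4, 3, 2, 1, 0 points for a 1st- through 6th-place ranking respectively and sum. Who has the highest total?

The Elm: 6·0 + 2·4 + 6·0 + 9·2 + 2·5 + 7·1 = 43
Basilico: 6·2 + 2·1 + 6·3 + 9·0 + 2·0 + 7·3 = 53
Saffron: 6·1 + 2·0 + 6·4 + 9·3 + 2·2 + 7·0 = 61
Bombay Grill: 6·5 + 2·3 + 6·2 + 9·5 + 2·1 + 7·5 = 130
Nori: 6·4 + 2·5 + 6·5 + 9·4 + 2·3 + 7·4 = 134
El Patio: 6·3 + 2·2 + 6·1 + 9·1 + 2·4 + 7·2 = 59
Nori has the highest Borda score (134).

Nori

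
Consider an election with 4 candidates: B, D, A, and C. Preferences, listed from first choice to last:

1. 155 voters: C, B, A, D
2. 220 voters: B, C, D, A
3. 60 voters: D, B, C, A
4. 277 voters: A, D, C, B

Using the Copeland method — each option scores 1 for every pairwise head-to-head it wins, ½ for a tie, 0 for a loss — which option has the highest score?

C

B: beats D and A; loses to C → score 2.
D: loses to B, A, and C → score 0.
A: beats D; loses to B and C → score 1.
C: beats B, D, and A → score 3.
C has the best pairwise record.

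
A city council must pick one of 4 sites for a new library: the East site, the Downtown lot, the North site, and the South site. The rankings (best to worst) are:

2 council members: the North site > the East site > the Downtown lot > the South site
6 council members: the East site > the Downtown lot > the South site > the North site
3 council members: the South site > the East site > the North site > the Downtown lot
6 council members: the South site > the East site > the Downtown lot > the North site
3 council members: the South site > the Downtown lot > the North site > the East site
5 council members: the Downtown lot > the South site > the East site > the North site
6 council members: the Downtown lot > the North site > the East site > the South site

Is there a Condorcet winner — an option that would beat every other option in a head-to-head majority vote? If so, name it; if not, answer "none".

Checking pairwise contests:
the South site beats the East site 17–14.
the East site beats the Downtown lot 17–14.
the East site beats the North site 20–11.
the Downtown lot beats the South site 19–12.
Every option loses at least one head-to-head, so there is no Condorcet winner.

none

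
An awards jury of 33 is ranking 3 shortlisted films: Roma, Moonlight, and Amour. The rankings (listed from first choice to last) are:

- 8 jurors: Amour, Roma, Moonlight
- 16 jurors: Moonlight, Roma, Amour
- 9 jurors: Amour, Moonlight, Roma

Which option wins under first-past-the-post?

First-place votes: Roma 0, Moonlight 16, Amour 17.
Amour has the most first-place votes.

Amour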